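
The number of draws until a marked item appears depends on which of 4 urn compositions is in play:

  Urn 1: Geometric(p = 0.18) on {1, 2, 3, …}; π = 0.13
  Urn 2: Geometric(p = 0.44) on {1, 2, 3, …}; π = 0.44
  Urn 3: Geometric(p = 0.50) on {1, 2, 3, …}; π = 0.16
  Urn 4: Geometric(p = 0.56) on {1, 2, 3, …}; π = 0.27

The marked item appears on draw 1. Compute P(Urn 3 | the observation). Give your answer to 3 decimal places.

The responsibility of component k is w_k f_k(x) divided by Σ_j w_j f_j(x).
Geometric probabilities:
  L_1 = 0.18·(1−0.18)^0 = 0.18·1 = 0.18
  L_2 = 0.44·(1−0.44)^0 = 0.44·1 = 0.44
  L_3 = 0.50·(1−0.50)^0 = 0.50·1 = 0.5
  L_4 = 0.56·(1−0.56)^0 = 0.56·1 = 0.56
Unnormalised posteriors:
  w_1·L_1 = 0.13 × 0.18 = 0.0234
  w_2·L_2 = 0.44 × 0.44 = 0.1936
  w_3·L_3 = 0.16 × 0.5 = 0.08
  w_4·L_4 = 0.27 × 0.56 = 0.1512
Evidence: 0.0234 + 0.1936 + 0.08 + 0.1512 = 0.4482
P(Urn 3 | x) = 0.08 / 0.4482 ≈ 0.178

0.178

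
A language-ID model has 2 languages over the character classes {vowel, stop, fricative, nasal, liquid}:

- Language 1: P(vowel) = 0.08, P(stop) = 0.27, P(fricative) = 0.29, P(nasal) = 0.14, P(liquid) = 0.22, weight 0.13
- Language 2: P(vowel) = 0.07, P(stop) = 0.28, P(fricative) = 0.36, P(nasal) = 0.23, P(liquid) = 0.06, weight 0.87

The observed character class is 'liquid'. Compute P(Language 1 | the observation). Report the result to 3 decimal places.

Posterior ∝ prior × likelihood, so P(k | x) ∝ w_k f_k(x); normalise over all components.
Component likelihoods at x = 'liquid':
  p_1 = 0.22
  p_2 = 0.06
Prior × likelihood for each component:
  w_1·p_1 = 0.13 × 0.22 = 0.0286
  w_2·p_2 = 0.87 × 0.06 = 0.0522
Evidence: 0.0286 + 0.0522 = 0.0808
Responsibility of Language 1: 0.0286 / 0.0808 ≈ 0.354

0.354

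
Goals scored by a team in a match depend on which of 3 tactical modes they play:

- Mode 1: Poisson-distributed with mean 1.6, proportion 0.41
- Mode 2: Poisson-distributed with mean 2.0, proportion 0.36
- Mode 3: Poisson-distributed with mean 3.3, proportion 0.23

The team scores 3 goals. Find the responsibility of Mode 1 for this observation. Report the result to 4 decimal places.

Apply Bayes' rule: the posterior for each component is proportional to its prior times its likelihood at x.
Component likelihoods at x = 3 goals:
  L_1 = 0.137828
  L_2 = 0.180447
  L_3 = 0.220912
Unnormalised posteriors:
  P(Z=1)·L_1 = 0.41 × 0.137828 = 0.0565095
  P(Z=2)·L_2 = 0.36 × 0.180447 = 0.0649609
  P(Z=3)·L_3 = 0.23 × 0.220912 = 0.0508097
Evidence: 0.0565095 + 0.0649609 + 0.0508097 = 0.17228
P(Mode 1 | x) = 0.0565095 / 0.17228 ≈ 0.3280

0.3280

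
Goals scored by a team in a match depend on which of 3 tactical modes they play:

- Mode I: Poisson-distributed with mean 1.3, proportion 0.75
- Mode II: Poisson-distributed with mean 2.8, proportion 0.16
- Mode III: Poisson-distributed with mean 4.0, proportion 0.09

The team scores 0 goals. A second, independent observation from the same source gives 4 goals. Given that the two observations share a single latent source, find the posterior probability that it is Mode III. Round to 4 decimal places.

P(component k | x) = π_k·f_k(x) / marginal(x), where marginal(x) = Σ_j π_j·f_j(x).
Since both observations come from the same component, the likelihood for component k is f_k(x₁)·f_k(x₂).
  f_I = [0.272532] × [0.0324324] = 0.00883887
  f_II = [0.0608101] × [0.155739] = 0.00947048
  f_III = [0.0183156] × [0.195367] = 0.00357827
Multiply by the mixture weights:
  π_I·f_I = 0.75 × 0.00883887 = 0.00662915
  π_II·f_II = 0.16 × 0.00947048 = 0.00151528
  π_III·f_III = 0.09 × 0.00357827 = 0.000322044
Denominator: 0.00662915 + 0.00151528 + 0.000322044 = 0.00846647
P(Mode III | x₁, x₂) ≈ 0.0380

0.0380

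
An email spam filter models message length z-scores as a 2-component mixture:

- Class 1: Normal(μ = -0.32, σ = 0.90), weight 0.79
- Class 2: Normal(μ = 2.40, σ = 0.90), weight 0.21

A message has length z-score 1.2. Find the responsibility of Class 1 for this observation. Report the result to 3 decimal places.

0.687

P(component k | x) = w_k·f_k(x) / marginal(x), where marginal(x) = Σ_j w_j·f_j(x).
Normal densities:
  L_1 = 0.106485
  L_2 = 0.182233
Prior × likelihood for each component:
  w_1·L_1 = 0.79 × 0.106485 = 0.0841232
  w_2·L_2 = 0.21 × 0.182233 = 0.038269
Evidence: 0.0841232 + 0.038269 = 0.122392
So the posterior for Class 1 is 0.0841232 / 0.122392 ≈ 0.687.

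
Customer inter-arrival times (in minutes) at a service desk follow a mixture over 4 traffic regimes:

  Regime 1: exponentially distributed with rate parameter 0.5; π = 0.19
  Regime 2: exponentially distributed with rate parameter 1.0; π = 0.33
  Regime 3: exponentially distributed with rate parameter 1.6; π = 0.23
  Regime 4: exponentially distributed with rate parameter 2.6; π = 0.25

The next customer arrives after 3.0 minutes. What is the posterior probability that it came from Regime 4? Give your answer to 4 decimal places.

0.0065

By Bayes' theorem, P(k | x) = w_k f_k(x) / Σ_j w_j f_j(x).
Component likelihoods at x = 3.0 minutes:
  L_1 = 0.111565
  L_2 = 0.0497871
  L_3 = 0.0131676
  L_4 = 0.00106531
Weight by the priors:
  w_1·L_1 = 0.19 × 0.111565 = 0.0211974
  w_2·L_2 = 0.33 × 0.0497871 = 0.0164297
  w_3·L_3 = 0.23 × 0.0131676 = 0.00302855
  w_4·L_4 = 0.25 × 0.00106531 = 0.000266328
Sum: 0.0211974 + 0.0164297 + 0.00302855 + 0.000266328 = 0.040922
Responsibility of Regime 4: 0.000266328 / 0.040922 ≈ 0.0065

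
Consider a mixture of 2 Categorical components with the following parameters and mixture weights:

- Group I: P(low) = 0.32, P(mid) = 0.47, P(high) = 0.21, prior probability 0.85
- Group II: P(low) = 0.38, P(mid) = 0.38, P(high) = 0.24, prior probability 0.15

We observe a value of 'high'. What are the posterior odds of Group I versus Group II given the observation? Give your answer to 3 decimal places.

Since P(k|x) ∝ P(Z=k) f_k(x), the posterior odds are P(Z=i) f_i(x) / (P(Z=j) f_j(x)).
Categorical probabilities:
  p_I = 0.21
  p_II = 0.24
Odds = (0.85/0.15) × (0.21/0.24) = 5.66667 × 0.875 ≈ 4.958

4.958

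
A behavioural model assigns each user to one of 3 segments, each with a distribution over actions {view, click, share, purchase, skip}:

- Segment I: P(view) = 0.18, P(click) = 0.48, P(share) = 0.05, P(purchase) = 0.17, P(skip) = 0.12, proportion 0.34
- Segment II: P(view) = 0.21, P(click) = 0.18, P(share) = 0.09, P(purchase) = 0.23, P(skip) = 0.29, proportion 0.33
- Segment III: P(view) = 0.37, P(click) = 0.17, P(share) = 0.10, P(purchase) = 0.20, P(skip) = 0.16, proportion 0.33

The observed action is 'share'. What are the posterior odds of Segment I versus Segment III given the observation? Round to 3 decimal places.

The posterior odds equal the prior odds times the likelihood ratio: (π_i/π_j)·(f_i(x)/f_j(x)).
Categorical probabilities:
  L_I = 0.05
  L_II = 0.09
  L_III = 0.1
Odds = (0.34/0.33) × (0.05/0.1) = 1.0303 × 0.5 ≈ 0.515

0.515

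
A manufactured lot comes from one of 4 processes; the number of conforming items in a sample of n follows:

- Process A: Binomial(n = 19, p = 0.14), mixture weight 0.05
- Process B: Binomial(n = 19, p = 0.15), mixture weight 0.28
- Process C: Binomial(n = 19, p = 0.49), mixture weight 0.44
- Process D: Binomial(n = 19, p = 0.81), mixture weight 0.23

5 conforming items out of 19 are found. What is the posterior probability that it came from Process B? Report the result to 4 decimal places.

Posterior ∝ prior × likelihood, so P(k | x) ∝ π_k f_k(x); normalise over all components.
Binomial probabilities:
  f_A = C(19,5)·0.14^5·0.86^14 = 11628·5.37824e-05·0.121054 = 0.0757048
  f_B = C(19,5)·0.15^5·0.85^14 = 11628·7.59375e-05·0.10277 = 0.0907457
  f_C = C(19,5)·0.49^5·0.51^14 = 11628·0.0282475·8.05346e-05 = 0.0264526
  f_D = C(19,5)·0.81^5·0.19^14 = 11628·0.348678·7.99007e-11 = 3.23952e-07
Weight by the priors:
  π_A·f_A = 0.05 × 0.0757048 = 0.00378524
  π_B·f_B = 0.28 × 0.0907457 = 0.0254088
  π_C·f_C = 0.44 × 0.0264526 = 0.0116391
  π_D·f_D = 0.23 × 3.23952e-07 = 7.45089e-08
Marginal: 0.00378524 + 0.0254088 + 0.0116391 + 7.45089e-08 = 0.0408333
So the posterior for Process B is 0.0254088 / 0.0408333 ≈ 0.6223.

0.6223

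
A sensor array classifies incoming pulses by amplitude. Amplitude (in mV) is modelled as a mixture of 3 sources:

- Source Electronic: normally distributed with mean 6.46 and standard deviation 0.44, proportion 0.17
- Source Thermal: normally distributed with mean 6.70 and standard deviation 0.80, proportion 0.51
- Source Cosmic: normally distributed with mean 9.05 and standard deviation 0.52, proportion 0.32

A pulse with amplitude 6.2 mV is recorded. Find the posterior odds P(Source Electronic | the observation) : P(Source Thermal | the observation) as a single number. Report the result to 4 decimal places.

0.6188

The posterior odds equal the prior odds times the likelihood ratio: (w_i/w_j)·(f_i(x)/f_j(x)).
Normal densities:
  L_Electronic = (1/(0.44·√(2π)))·exp(−(6.2−6.46)²/(2·0.44²)) = 0.906687·exp(-0.17459) = 0.761439
  L_Thermal = (1/(0.80·√(2π)))·exp(−(6.2−6.70)²/(2·0.80²)) = 0.498678·exp(-0.19531) = 0.410201
  L_Cosmic = (1/(0.52·√(2π)))·exp(−(6.2−9.05)²/(2·0.52²)) = 0.767197·exp(-15.01942) = 2.30175e-07
Odds = (0.17/0.51) × (0.761439/0.410201) = 0.333333 × 1.85626 ≈ 0.6188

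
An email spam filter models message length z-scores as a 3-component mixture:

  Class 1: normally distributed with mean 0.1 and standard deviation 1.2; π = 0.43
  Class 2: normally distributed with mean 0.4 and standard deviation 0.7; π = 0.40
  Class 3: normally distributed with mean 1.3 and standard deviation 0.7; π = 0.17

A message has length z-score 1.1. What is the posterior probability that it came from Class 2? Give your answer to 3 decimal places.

0.416

Apply Bayes' rule: the posterior for each component is proportional to its prior times its likelihood at x.
Normal densities:
  f_1 = (1/(1.2·√(2π)))·exp(−(1.1−0.1)²/(2·1.2²)) = 0.332452·exp(-0.34722) = 0.234927
  f_2 = (1/(0.7·√(2π)))·exp(−(1.1−0.4)²/(2·0.7²)) = 0.569918·exp(-0.50000) = 0.345672
  f_3 = (1/(0.7·√(2π)))·exp(−(1.1−1.3)²/(2·0.7²)) = 0.569918·exp(-0.04082) = 0.547124
Prior × likelihood for each component:
  P(Z=1)·f_1 = 0.43 × 0.234927 = 0.101018
  P(Z=2)·f_2 = 0.40 × 0.345672 = 0.138269
  P(Z=3)·f_3 = 0.17 × 0.547124 = 0.0930111
Sum: 0.101018 + 0.138269 + 0.0930111 = 0.332298
P(Class 2 | 1.1) = 0.138269 / 0.332298 ≈ 0.416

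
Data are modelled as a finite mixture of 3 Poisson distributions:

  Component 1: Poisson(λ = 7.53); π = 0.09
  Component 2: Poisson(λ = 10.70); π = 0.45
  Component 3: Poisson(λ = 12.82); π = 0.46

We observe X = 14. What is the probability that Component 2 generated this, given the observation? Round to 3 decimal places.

0.388

Posterior ∝ prior × likelihood, so P(k | x) ∝ π_k f_k(x); normalise over all components.
Evaluate each component's likelihood at the observed value:
  f_1 = e^(−7.53)·7.53^14/14! = 0.0116007
  f_2 = e^(−10.70)·10.70^14/14! = 0.0666828
  f_3 = e^(−12.82)·12.82^14/14! = 0.100547
Weight by the priors:
  π_1·f_1 = 0.09 × 0.0116007 = 0.00104406
  π_2·f_2 = 0.45 × 0.0666828 = 0.0300072
  π_3·f_3 = 0.46 × 0.100547 = 0.0462516
Denominator: 0.00104406 + 0.0300072 + 0.0462516 = 0.0773029
P(Component 2 | data) ≈ 0.388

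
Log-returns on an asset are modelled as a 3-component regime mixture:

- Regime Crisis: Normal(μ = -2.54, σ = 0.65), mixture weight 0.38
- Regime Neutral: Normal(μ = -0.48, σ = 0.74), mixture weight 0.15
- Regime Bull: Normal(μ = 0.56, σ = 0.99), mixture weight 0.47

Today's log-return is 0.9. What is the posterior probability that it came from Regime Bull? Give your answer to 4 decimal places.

0.9263

Posterior ∝ prior × likelihood, so P(k | x) ∝ π_k f_k(x); normalise over all components.
Normal densities:
  L_Crisis = (1/(0.65·√(2π)))·exp(−(0.9−-2.54)²/(2·0.65²)) = 0.613757·exp(-14.00426) = 5.08187e-07
  L_Neutral = (1/(0.74·√(2π)))·exp(−(0.9−-0.48)²/(2·0.74²)) = 0.539111·exp(-1.73886) = 0.0947329
  L_Bull = (1/(0.99·√(2π)))·exp(−(0.9−0.56)²/(2·0.99²)) = 0.402972·exp(-0.05897) = 0.379894
Multiply by the mixture weights:
  π_Crisis·L_Crisis = 0.38 × 5.08187e-07 = 1.93111e-07
  π_Neutral·L_Neutral = 0.15 × 0.0947329 = 0.0142099
  π_Bull·L_Bull = 0.47 × 0.379894 = 0.17855
Denominator: 1.93111e-07 + 0.0142099 + 0.17855 = 0.192761
So the posterior for Regime Bull is 0.17855 / 0.192761 ≈ 0.9263.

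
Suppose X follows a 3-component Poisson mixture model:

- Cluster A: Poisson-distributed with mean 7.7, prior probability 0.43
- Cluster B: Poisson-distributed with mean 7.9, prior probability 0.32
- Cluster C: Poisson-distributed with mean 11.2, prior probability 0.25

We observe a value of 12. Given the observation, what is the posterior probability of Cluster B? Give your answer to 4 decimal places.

0.2435

Posterior ∝ prior × likelihood, so P(k | x) ∝ π_k f_k(x); normalise over all components.
Poisson probabilities:
  L_A = e^(−7.7)·7.7^12/12! = 0.0410662
  L_B = e^(−7.9)·7.9^12/12! = 0.0457364
  L_C = e^(−11.2)·11.2^12/12! = 0.11122
Weight by the priors:
  π_A·L_A = 0.43 × 0.0410662 = 0.0176585
  π_B·L_B = 0.32 × 0.0457364 = 0.0146356
  π_C·L_C = 0.25 × 0.11122 = 0.0278049
Evidence: 0.0176585 + 0.0146356 + 0.0278049 = 0.060099
So the posterior for Cluster B is 0.0146356 / 0.060099 ≈ 0.2435.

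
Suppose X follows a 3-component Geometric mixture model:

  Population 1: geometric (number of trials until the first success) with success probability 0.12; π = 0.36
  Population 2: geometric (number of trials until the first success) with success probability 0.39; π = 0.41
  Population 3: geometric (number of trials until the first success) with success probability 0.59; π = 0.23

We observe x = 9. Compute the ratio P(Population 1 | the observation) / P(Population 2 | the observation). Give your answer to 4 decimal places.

5.0682

Since P(k|x) ∝ π_k f_k(x), the posterior odds are π_i f_i(x) / (π_j f_j(x)).
Component likelihoods at x = 9:
  L_1 = 0.12·(1−0.12)^8 = 0.12·0.359635 = 0.0431561
  L_2 = 0.39·(1−0.39)^8 = 0.39·0.0191707 = 0.00747659
  L_3 = 0.59·(1−0.59)^8 = 0.59·0.000798493 = 0.000471111
0.0155362 / 0.0030654 ≈ 5.0682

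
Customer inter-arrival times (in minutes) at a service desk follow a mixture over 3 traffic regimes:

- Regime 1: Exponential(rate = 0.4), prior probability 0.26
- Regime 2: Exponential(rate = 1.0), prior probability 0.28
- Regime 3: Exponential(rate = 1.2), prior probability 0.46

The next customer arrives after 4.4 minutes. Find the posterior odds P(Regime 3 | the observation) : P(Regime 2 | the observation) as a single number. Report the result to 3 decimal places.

0.818

Posterior odds = (π_i f_i(x)) / (π_j f_j(x)); the normalising sum cancels.
Component likelihoods at x = 4.4 minutes:
  p_1 = 0.0688179
  p_2 = 0.0122773
  p_3 = 0.00611092
Odds = (0.46/0.28) × (0.00611092/0.0122773) = 1.64286 × 0.497739 ≈ 0.818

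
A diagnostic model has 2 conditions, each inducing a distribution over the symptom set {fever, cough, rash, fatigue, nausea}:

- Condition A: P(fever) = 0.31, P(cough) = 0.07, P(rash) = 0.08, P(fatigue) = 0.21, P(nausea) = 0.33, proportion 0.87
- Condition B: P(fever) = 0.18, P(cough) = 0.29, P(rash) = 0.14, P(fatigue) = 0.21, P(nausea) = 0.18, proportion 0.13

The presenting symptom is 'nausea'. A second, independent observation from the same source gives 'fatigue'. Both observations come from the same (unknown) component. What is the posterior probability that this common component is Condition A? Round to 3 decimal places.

Apply Bayes' rule: the posterior for each component is proportional to its prior times its likelihood at x.
Since both observations come from the same component, the likelihood for component k is f_k(x₁)·f_k(x₂).
  L_A = [P(nausea | comp) = 0.33] × [0.21] = 0.0693
  L_B = [P(nausea | comp) = 0.18] × [0.21] = 0.0378
Prior × likelihood for each component:
  π_A·L_A = 0.87 × 0.0693 = 0.060291
  π_B·L_B = 0.13 × 0.0378 = 0.004914
Denominator: 0.060291 + 0.004914 = 0.065205
P(Condition A | data) ≈ 0.925

0.925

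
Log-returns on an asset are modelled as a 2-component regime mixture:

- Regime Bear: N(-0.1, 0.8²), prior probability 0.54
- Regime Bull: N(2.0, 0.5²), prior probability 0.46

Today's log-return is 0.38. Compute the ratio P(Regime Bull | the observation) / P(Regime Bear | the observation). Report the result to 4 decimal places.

Since P(k|x) ∝ π_k f_k(x), the posterior odds are π_i f_i(x) / (π_j f_j(x)).
Evaluate each component's likelihood at the observed value:
  L_Bear = 0.416531
  L_Bull = 0.00419194
Posterior odds = (π_Bull·L_Bull) / (π_Bear·L_Bear) = (0.46·0.00419194) / (0.54·0.416531) = 0.00192829 / 0.224927 ≈ 0.0086

0.0086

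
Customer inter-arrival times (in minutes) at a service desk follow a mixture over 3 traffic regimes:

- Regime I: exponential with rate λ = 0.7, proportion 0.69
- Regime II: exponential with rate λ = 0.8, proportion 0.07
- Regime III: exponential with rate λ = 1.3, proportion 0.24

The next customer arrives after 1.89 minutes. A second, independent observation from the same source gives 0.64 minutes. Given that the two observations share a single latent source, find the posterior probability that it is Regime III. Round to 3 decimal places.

The responsibility of component k is w_k f_k(x) divided by Σ_j w_j f_j(x).
Since both observations come from the same component, the likelihood for component k is f_k(x₁)·f_k(x₂).
  L_I = [0.186435] × [0.447233] = 0.0833797
  L_II = [0.176375] × [0.479437] = 0.0845606
  L_III = [0.111399] × [0.565731] = 0.063022
Prior × likelihood for each component:
  w_I·L_I = 0.69 × 0.0833797 = 0.057532
  w_II·L_II = 0.07 × 0.0845606 = 0.00591924
  w_III·L_III = 0.24 × 0.063022 = 0.0151253
Denominator: 0.057532 + 0.00591924 + 0.0151253 = 0.0785765
P(Regime III | x) ≈ 0.192

0.192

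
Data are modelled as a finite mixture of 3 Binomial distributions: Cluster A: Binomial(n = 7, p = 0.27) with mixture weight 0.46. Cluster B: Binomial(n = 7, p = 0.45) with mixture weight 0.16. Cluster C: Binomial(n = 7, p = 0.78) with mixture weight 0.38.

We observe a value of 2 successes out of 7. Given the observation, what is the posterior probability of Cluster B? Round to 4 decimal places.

The responsibility of component k is w_k f_k(x) divided by Σ_j w_j f_j(x).
Component likelihoods at x = 2 successes out of 7:
  f_A = 0.317367
  f_B = 0.214022
  f_C = 0.00658449
Multiply by the mixture weights:
  w_A·f_A = 0.46 × 0.317367 = 0.145989
  w_B·f_B = 0.16 × 0.214022 = 0.0342435
  w_C·f_C = 0.38 × 0.00658449 = 0.0025021
Denominator: 0.145989 + 0.0342435 + 0.0025021 = 0.182734
P(Cluster B | the observation) ≈ 0.1874

0.1874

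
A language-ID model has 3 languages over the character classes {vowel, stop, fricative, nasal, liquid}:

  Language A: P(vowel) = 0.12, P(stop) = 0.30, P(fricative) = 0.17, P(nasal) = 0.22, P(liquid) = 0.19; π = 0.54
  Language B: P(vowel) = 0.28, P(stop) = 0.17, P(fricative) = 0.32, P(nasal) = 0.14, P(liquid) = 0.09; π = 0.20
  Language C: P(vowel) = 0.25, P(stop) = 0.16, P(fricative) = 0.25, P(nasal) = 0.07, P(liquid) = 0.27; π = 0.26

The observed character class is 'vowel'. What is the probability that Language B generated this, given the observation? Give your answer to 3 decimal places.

0.301

Posterior ∝ prior × likelihood, so P(k | x) ∝ w_k f_k(x); normalise over all components.
Categorical probabilities:
  f_A = P(vowel | comp) = 0.12
  f_B = P(vowel | comp) = 0.28
  f_C = P(vowel | comp) = 0.25
Weight by the priors:
  w_A·f_A = 0.54 × 0.12 = 0.0648
  w_B·f_B = 0.20 × 0.28 = 0.056
  w_C·f_C = 0.26 × 0.25 = 0.065
Marginal: 0.0648 + 0.056 + 0.065 = 0.1858
P(Language B | 'vowel') = 0.056 / 0.1858 ≈ 0.301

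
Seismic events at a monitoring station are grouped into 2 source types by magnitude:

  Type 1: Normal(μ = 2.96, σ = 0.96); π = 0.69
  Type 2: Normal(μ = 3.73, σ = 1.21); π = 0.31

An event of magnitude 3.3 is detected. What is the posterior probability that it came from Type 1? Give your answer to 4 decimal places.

0.7373

By Bayes' theorem, P(k | x) = w_k f_k(x) / Σ_j w_j f_j(x).
Evaluate each component's likelihood at the observed value:
  f_1 = (1/(0.96·√(2π)))·exp(−(3.3−2.96)²/(2·0.96²)) = 0.415565·exp(-0.06272) = 0.390302
  f_2 = (1/(1.21·√(2π)))·exp(−(3.3−3.73)²/(2·1.21²)) = 0.329704·exp(-0.06314) = 0.309529
Prior × likelihood for each component:
  w_1·f_1 = 0.69 × 0.390302 = 0.269309
  w_2·f_2 = 0.31 × 0.309529 = 0.095954
Marginal: 0.269309 + 0.095954 = 0.365263
P(Type 1 | data) = 0.269309 / 0.365263 ≈ 0.7373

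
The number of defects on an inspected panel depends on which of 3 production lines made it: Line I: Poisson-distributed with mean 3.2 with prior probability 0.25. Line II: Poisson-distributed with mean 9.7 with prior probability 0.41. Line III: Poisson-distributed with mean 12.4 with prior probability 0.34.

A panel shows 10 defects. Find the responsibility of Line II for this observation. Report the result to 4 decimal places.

The responsibility of component k is P(Z=k) f_k(x) divided by Σ_j P(Z=j) f_j(x).
Poisson probabilities:
  f_I = e^(−3.2)·3.2^10/10! = 0.00126472
  f_II = e^(−9.7)·9.7^10/10! = 0.124537
  f_III = e^(−12.4)·12.4^10/10! = 0.0975444
Weight by the priors:
  P(Z=I)·f_I = 0.25 × 0.00126472 = 0.00031618
  P(Z=II)·f_II = 0.41 × 0.124537 = 0.0510601
  P(Z=III)·f_III = 0.34 × 0.0975444 = 0.0331651
Sum: 0.00031618 + 0.0510601 + 0.0331651 = 0.0845414
P(Line II | the observation) ≈ 0.6040

0.6040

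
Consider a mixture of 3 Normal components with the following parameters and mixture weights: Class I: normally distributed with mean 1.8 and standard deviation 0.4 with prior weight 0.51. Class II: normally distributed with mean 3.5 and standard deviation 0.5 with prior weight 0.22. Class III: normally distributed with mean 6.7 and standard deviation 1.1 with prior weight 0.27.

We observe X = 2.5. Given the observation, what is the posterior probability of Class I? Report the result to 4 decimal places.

0.8220

P(component k | x) = w_k·f_k(x) / marginal(x), where marginal(x) = Σ_j w_j·f_j(x).
Component likelihoods at x = 2.5:
  p_I = (1/(0.4·√(2π)))·exp(−(2.5−1.8)²/(2·0.4²)) = 0.997356·exp(-1.53125) = 0.215693
  p_II = (1/(0.5·√(2π)))·exp(−(2.5−3.5)²/(2·0.5²)) = 0.797885·exp(-2.00000) = 0.107982
  p_III = (1/(1.1·√(2π)))·exp(−(2.5−6.7)²/(2·1.1²)) = 0.362675·exp(-7.28926) = 0.000247647
Prior × likelihood for each component:
  w_I·p_I = 0.51 × 0.215693 = 0.110004
  w_II·p_II = 0.22 × 0.107982 = 0.023756
  w_III·p_III = 0.27 × 0.000247647 = 6.68648e-05
Marginal: 0.110004 + 0.023756 + 6.68648e-05 = 0.133826
So the posterior for Class I is 0.110004 / 0.133826 ≈ 0.8220.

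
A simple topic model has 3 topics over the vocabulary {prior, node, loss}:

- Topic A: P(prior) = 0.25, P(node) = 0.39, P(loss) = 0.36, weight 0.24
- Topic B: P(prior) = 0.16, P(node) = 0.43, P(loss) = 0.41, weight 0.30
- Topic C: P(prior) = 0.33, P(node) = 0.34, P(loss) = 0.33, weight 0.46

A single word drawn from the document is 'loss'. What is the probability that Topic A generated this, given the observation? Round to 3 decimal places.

Posterior ∝ prior × likelihood, so P(k | x) ∝ π_k f_k(x); normalise over all components.
Component likelihoods at x = 'loss':
  p_A = P(loss | comp) = 0.36
  p_B = P(loss | comp) = 0.41
  p_C = P(loss | comp) = 0.33
Multiply by the mixture weights:
  π_A·p_A = 0.24 × 0.36 = 0.0864
  π_B·p_B = 0.30 × 0.41 = 0.123
  π_C·p_C = 0.46 × 0.33 = 0.1518
Denominator: 0.0864 + 0.123 + 0.1518 = 0.3612
P(Topic A | the observation) = 0.0864 / 0.3612 ≈ 0.239

0.239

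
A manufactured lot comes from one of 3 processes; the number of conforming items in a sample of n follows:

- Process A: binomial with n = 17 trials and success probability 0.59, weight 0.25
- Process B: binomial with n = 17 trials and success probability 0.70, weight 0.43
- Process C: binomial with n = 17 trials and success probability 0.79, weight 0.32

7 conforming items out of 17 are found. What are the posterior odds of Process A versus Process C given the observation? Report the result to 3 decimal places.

Only the two components matter; the odds are (w_i f_i(x)) / (w_j f_j(x)).
Evaluate each component's likelihood at the observed value:
  p_A = C(17,7)·0.59^7·0.41^10 = 19448·0.0248865·0.000134227 = 0.0649647
  p_B = C(17,7)·0.70^7·0.30^10 = 19448·0.0823543·5.9049e-06 = 0.00945744
  p_C = C(17,7)·0.79^7·0.21^10 = 19448·0.192039·1.66799e-07 = 0.000622956
0.0162412 / 0.000199346 ≈ 81.472

81.472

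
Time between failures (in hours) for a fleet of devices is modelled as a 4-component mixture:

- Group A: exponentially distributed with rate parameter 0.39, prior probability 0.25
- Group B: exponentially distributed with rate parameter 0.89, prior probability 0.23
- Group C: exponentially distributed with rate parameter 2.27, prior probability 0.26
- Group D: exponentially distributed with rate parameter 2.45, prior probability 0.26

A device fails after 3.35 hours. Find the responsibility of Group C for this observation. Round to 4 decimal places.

Apply Bayes' rule: the posterior for each component is proportional to its prior times its likelihood at x.
Component likelihoods at x = 3.35 hours:
  p_A = 0.39·e^(−0.39·3.35) = 0.39·e^(−1.3065) = 0.105599
  p_B = 0.89·e^(−0.89·3.35) = 0.89·e^(−2.9815) = 0.0451379
  p_C = 2.27·e^(−2.27·3.35) = 2.27·e^(−7.6045) = 0.00113092
  p_D = 2.45·e^(−2.45·3.35) = 2.45·e^(−8.2075) = 0.000667873
Prior × likelihood for each component:
  π_A·p_A = 0.25 × 0.105599 = 0.0263997
  π_B·p_B = 0.23 × 0.0451379 = 0.0103817
  π_C·p_C = 0.26 × 0.00113092 = 0.00029404
  π_D·p_D = 0.26 × 0.000667873 = 0.000173647
Sum: 0.0263997 + 0.0103817 + 0.00029404 + 0.000173647 = 0.0372491
P(Group C | data) ≈ 0.0079

0.0079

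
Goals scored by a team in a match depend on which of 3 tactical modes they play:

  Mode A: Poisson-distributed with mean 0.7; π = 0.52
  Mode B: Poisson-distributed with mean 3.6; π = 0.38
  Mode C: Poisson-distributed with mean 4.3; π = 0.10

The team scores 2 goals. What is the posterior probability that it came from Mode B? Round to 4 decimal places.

Apply Bayes' rule: the posterior for each component is proportional to its prior times its likelihood at x.
Component likelihoods at x = 2 goals:
  p_A = 0.121663
  p_B = 0.177058
  p_C = 0.125441
Multiply by the mixture weights:
  π_A·p_A = 0.52 × 0.121663 = 0.063265
  π_B·p_B = 0.38 × 0.177058 = 0.0672819
  π_C·p_C = 0.10 × 0.125441 = 0.0125441
Evidence: 0.063265 + 0.0672819 + 0.0125441 = 0.143091
P(Mode B | data) ≈ 0.4702

0.4702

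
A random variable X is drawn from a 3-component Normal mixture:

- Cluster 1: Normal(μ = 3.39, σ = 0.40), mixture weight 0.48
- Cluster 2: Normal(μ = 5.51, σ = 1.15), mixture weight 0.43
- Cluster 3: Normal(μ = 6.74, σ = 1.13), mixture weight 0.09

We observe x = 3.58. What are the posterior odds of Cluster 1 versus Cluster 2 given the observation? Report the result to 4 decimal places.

Only the two components matter; the odds are (w_i f_i(x)) / (w_j f_j(x)).
Evaluate each component's likelihood at the observed value:
  f_1 = 0.890956
  f_2 = 0.0848407
  f_3 = 0.00707455
0.427659 / 0.0364815 ≈ 11.7226

11.7226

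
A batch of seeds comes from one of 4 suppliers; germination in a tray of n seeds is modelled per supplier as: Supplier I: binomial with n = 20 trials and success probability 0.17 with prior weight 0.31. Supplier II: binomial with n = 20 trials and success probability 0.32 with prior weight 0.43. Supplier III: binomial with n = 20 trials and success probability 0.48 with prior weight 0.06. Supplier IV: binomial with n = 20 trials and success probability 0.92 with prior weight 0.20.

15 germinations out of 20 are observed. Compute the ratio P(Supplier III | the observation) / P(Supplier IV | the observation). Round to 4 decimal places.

0.2011

Posterior odds = (w_i f_i(x)) / (w_j f_j(x)); the normalising sum cancels.
Component likelihoods at x = 15 germinations out of 20:
  L_I = C(20,15)·0.17^15·0.83^5 = 15504·2.86242e-12·0.393904 = 1.74811e-08
  L_II = C(20,15)·0.32^15·0.68^5 = 15504·3.77789e-08·0.145393 = 8.51605e-05
  L_III = C(20,15)·0.48^15·0.52^5 = 15504·1.65432e-05·0.0380204 = 0.00975167
  L_IV = C(20,15)·0.92^15·0.08^5 = 15504·0.286297·3.2768e-06 = 0.0145449
Odds = (0.06/0.20) × (0.00975167/0.0145449) = 0.3 × 0.670452 ≈ 0.2011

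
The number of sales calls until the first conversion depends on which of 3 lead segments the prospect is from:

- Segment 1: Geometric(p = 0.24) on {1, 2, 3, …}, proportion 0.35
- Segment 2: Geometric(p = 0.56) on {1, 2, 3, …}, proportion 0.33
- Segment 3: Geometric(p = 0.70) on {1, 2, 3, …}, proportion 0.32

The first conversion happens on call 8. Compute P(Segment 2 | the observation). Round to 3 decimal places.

Posterior ∝ prior × likelihood, so P(k | x) ∝ π_k f_k(x); normalise over all components.
Geometric probabilities:
  L_1 = 0.24·(1−0.24)^7 = 0.24·0.146452 = 0.0351485
  L_2 = 0.56·(1−0.56)^7 = 0.56·0.00319278 = 0.00178796
  L_3 = 0.70·(1−0.70)^7 = 0.70·0.0002187 = 0.00015309
Multiply by the mixture weights:
  π_1·L_1 = 0.35 × 0.0351485 = 0.012302
  π_2·L_2 = 0.33 × 0.00178796 = 0.000590025
  π_3·L_3 = 0.32 × 0.00015309 = 4.89888e-05
Sum: 0.012302 + 0.000590025 + 4.89888e-05 = 0.012941
Responsibility of Segment 2: 0.000590025 / 0.012941 ≈ 0.046

0.046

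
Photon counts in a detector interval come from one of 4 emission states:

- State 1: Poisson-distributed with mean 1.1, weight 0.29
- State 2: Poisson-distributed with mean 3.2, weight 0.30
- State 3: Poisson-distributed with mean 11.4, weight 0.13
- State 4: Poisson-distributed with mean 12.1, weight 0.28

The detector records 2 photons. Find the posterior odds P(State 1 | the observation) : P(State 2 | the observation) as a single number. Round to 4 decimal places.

0.9328

Posterior odds = (π_i f_i(x)) / (π_j f_j(x)); the normalising sum cancels.
Evaluate each component's likelihood at the observed value:
  f_1 = 0.201387
  f_2 = 0.208702
  f_3 = 0.000727483
  f_4 = 0.000406984
0.0584022 / 0.0626107 ≈ 0.9328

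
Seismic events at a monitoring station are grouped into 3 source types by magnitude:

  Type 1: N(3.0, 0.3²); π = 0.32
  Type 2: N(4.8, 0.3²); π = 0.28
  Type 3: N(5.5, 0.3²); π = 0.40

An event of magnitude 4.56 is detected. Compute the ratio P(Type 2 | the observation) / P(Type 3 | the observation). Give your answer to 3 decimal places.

Since P(k|x) ∝ π_k f_k(x), the posterior odds are π_i f_i(x) / (π_j f_j(x)).
Component likelihoods at x = 4.56:
  p_1 = (1/(0.3·√(2π)))·exp(−(4.56−3.0)²/(2·0.3²)) = 1.329808·exp(-13.52000) = 1.78701e-06
  p_2 = (1/(0.3·√(2π)))·exp(−(4.56−4.8)²/(2·0.3²)) = 1.329808·exp(-0.32000) = 0.965639
  p_3 = (1/(0.3·√(2π)))·exp(−(4.56−5.5)²/(2·0.3²)) = 1.329808·exp(-4.90889) = 0.00981489
0.270379 / 0.00392596 ≈ 68.870

68.870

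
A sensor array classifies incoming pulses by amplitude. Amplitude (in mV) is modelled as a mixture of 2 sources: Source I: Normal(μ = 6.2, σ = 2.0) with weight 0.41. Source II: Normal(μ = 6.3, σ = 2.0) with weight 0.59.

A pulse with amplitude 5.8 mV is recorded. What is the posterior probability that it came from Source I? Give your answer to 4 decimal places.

0.4127

The responsibility of component k is P(Z=k) f_k(x) divided by Σ_j P(Z=j) f_j(x).
Component likelihoods at x = 5.8 mV:
  p_I = (1/(2.0·√(2π)))·exp(−(5.8−6.2)²/(2·2.0²)) = 0.199471·exp(-0.02000) = 0.195521
  p_II = (1/(2.0·√(2π)))·exp(−(5.8−6.3)²/(2·2.0²)) = 0.199471·exp(-0.03125) = 0.193334
Multiply by the mixture weights:
  P(Z=I)·p_I = 0.41 × 0.195521 = 0.0801638
  P(Z=II)·p_II = 0.59 × 0.193334 = 0.114067
Marginal: 0.0801638 + 0.114067 = 0.194231
P(Source I | data) = 0.0801638 / 0.194231 ≈ 0.4127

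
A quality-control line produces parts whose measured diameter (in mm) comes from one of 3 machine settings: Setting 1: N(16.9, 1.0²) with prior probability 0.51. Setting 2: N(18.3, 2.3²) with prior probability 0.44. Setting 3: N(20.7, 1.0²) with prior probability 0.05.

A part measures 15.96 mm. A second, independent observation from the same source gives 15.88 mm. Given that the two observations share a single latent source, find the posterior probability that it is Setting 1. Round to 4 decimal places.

By Bayes' theorem, P(k | x) = w_k f_k(x) / Σ_j w_j f_j(x).
Since both observations come from the same component, the likelihood for component k is f_k(x₁)·f_k(x₂).
  f_1 = [(1/(1.0·√(2π)))·exp(−(15.96−16.9)²/(2·1.0²)) = 0.398942·exp(-0.44180) = 0.256471] × [0.237132] = 0.0608175
  f_2 = [(1/(2.3·√(2π)))·exp(−(15.96−18.3)²/(2·2.3²)) = 0.173453·exp(-0.51754) = 0.103375] × [0.0997206] = 0.0103086
  f_3 = [(1/(1.0·√(2π)))·exp(−(15.96−20.7)²/(2·1.0²)) = 0.398942·exp(-11.23380) = 5.27391e-06] × [3.59798e-06] = 1.89754e-11
Weight by the priors:
  w_1·f_1 = 0.51 × 0.0608175 = 0.0310169
  w_2·f_2 = 0.44 × 0.0103086 = 0.0045358
  w_3·f_3 = 0.05 × 1.89754e-11 = 9.48771e-13
Evidence: 0.0310169 + 0.0045358 + 9.48771e-13 = 0.0355527
P(Setting 1 | x₁,x₂) ≈ 0.8724

0.8724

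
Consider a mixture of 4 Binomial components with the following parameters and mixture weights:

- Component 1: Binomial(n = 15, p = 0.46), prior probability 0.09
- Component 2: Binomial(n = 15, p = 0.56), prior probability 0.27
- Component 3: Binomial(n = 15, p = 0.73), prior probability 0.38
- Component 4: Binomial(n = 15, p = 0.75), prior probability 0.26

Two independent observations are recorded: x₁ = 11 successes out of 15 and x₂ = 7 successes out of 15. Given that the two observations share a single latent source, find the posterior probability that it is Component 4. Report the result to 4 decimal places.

The responsibility of component k is π_k f_k(x) divided by Σ_j π_j f_j(x).
Since both observations come from the same component, the likelihood for component k is f_k(x₁)·f_k(x₂).
  L_1 = [C(15,11)·0.46^11·0.54^4 = 1365·0.000195135·0.0850306 = 0.0226487] × [0.20277] = 0.00459248
  L_2 = [C(15,11)·0.56^11·0.44^4 = 1365·0.00169851·0.037481 = 0.0868984] × [0.15613] = 0.0135674
  L_3 = [C(15,11)·0.73^11·0.27^4 = 1365·0.0313727·0.00531441 = 0.227583] × [0.0200779] = 0.00456939
  L_4 = [C(15,11)·0.75^11·0.25^4 = 1365·0.0422351·0.00390625 = 0.225199] × [0.0131068] = 0.00295164
Multiply by the mixture weights:
  π_1·L_1 = 0.09 × 0.00459248 = 0.000413323
  π_2·L_2 = 0.27 × 0.0135674 = 0.00366321
  π_3·L_3 = 0.38 × 0.00456939 = 0.00173637
  π_4·L_4 = 0.26 × 0.00295164 = 0.000767428
Sum: 0.000413323 + 0.00366321 + 0.00173637 + 0.000767428 = 0.00658033
P(Component 4 | x₁,x₂) ≈ 0.1166

0.1166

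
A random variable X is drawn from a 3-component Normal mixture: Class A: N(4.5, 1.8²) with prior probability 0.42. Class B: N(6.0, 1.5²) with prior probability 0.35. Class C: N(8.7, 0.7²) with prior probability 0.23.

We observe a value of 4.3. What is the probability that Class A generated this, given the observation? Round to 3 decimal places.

0.654

By Bayes' theorem, P(k | x) = w_k f_k(x) / Σ_j w_j f_j(x).
Evaluate each component's likelihood at the observed value:
  p_A = (1/(1.8·√(2π)))·exp(−(4.3−4.5)²/(2·1.8²)) = 0.221635·exp(-0.00617) = 0.220271
  p_B = (1/(1.5·√(2π)))·exp(−(4.3−6.0)²/(2·1.5²)) = 0.265962·exp(-0.64222) = 0.139928
  p_C = (1/(0.7·√(2π)))·exp(−(4.3−8.7)²/(2·0.7²)) = 0.569918·exp(-19.75510) = 1.50065e-09
Multiply by the mixture weights:
  w_A·p_A = 0.42 × 0.220271 = 0.0925137
  w_B·p_B = 0.35 × 0.139928 = 0.0489749
  w_C·p_C = 0.23 × 1.50065e-09 = 3.4515e-10
Sum: 0.0925137 + 0.0489749 + 3.4515e-10 = 0.141489
Responsibility of Class A: 0.0925137 / 0.141489 ≈ 0.654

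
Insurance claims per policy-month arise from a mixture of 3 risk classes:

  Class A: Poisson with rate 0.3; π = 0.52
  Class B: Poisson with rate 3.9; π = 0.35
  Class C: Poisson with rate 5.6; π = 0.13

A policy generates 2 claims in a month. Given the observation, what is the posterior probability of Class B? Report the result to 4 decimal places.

P(component k | x) = π_k·f_k(x) / marginal(x), where marginal(x) = Σ_j π_j·f_j(x).
Poisson probabilities:
  L_A = e^(−0.3)·0.3^2/2! = 0.0333368
  L_B = e^(−3.9)·3.9^2/2! = 0.15394
  L_C = e^(−5.6)·5.6^2/2! = 0.0579825
Weight by the priors:
  π_A·L_A = 0.52 × 0.0333368 = 0.0173351
  π_B·L_B = 0.35 × 0.15394 = 0.0538789
  π_C·L_C = 0.13 × 0.0579825 = 0.00753773
Marginal: 0.0173351 + 0.0538789 + 0.00753773 = 0.0787518
P(Class B | x) = 0.0538789 / 0.0787518 ≈ 0.6842

0.6842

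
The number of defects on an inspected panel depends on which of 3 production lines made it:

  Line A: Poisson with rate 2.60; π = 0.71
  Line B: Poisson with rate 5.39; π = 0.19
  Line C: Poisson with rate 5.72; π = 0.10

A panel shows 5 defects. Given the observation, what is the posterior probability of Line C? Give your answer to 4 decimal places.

0.1644

Apply Bayes' rule: the posterior for each component is proportional to its prior times its likelihood at x.
Component likelihoods at x = 5 defects:
  f_A = e^(−2.60)·2.60^5/5! = 0.0735394
  f_B = e^(−5.39)·5.39^5/5! = 0.172948
  f_C = e^(−5.72)·5.72^5/5! = 0.167353
Multiply by the mixture weights:
  π_A·f_A = 0.71 × 0.0735394 = 0.0522129
  π_B·f_B = 0.19 × 0.172948 = 0.0328601
  π_C·f_C = 0.10 × 0.167353 = 0.0167353
Denominator: 0.0522129 + 0.0328601 + 0.0167353 = 0.101808
P(Line C | the observation) = 0.0167353 / 0.101808 ≈ 0.1644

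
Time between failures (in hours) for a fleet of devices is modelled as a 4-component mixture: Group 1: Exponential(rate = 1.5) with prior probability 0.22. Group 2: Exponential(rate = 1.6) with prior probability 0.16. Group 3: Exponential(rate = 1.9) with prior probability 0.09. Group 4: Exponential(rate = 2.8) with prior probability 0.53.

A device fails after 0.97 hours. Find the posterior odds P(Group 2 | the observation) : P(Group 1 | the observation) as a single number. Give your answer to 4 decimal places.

0.7040

Posterior odds = (P(Z=i) f_i(x)) / (P(Z=j) f_j(x)); the normalising sum cancels.
Exponential densities:
  p_1 = 1.5·e^(−1.5·0.97) = 1.5·e^(−1.4550) = 0.350101
  p_2 = 1.6·e^(−1.6·0.97) = 1.6·e^(−1.5520) = 0.338918
  p_3 = 1.9·e^(−1.9·0.97) = 1.9·e^(−1.8430) = 0.300849
  p_4 = 2.8·e^(−2.8·0.97) = 2.8·e^(−2.7160) = 0.185189
Posterior odds = (P(Z=2)·p_2) / (P(Z=1)·p_1) = (0.16·0.338918) / (0.22·0.350101) = 0.0542269 / 0.0770221 ≈ 0.7040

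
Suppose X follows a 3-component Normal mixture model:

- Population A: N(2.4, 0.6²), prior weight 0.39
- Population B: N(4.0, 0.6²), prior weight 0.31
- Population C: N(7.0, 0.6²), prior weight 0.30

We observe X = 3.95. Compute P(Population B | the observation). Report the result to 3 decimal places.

0.957

By Bayes' theorem, P(k | x) = w_k f_k(x) / Σ_j w_j f_j(x).
Component likelihoods at x = 3.95:
  L_A = (1/(0.6·√(2π)))·exp(−(3.95−2.4)²/(2·0.6²)) = 0.664904·exp(-3.33681) = 0.0236376
  L_B = (1/(0.6·√(2π)))·exp(−(3.95−4.0)²/(2·0.6²)) = 0.664904·exp(-0.00347) = 0.662599
  L_C = (1/(0.6·√(2π)))·exp(−(3.95−7.0)²/(2·0.6²)) = 0.664904·exp(-12.92014) = 1.62785e-06
Weight by the priors:
  w_A·L_A = 0.39 × 0.0236376 = 0.00921865
  w_B·L_B = 0.31 × 0.662599 = 0.205406
  w_C·L_C = 0.30 × 1.62785e-06 = 4.88354e-07
Normaliser: 0.00921865 + 0.205406 + 4.88354e-07 = 0.214625
So the posterior for Population B is 0.205406 / 0.214625 ≈ 0.957.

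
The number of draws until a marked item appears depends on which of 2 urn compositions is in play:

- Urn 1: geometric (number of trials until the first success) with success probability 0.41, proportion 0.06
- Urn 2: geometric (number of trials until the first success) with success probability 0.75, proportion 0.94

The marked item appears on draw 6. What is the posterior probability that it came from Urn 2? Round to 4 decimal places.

0.2813

Apply Bayes' rule: the posterior for each component is proportional to its prior times its likelihood at x.
Evaluate each component's likelihood at the observed value:
  p_1 = 0.41·(1−0.41)^5 = 0.41·0.0714924 = 0.0293119
  p_2 = 0.75·(1−0.75)^5 = 0.75·0.000976562 = 0.000732422
Weight by the priors:
  w_1·p_1 = 0.06 × 0.0293119 = 0.00175871
  w_2·p_2 = 0.94 × 0.000732422 = 0.000688477
Marginal: 0.00175871 + 0.000688477 = 0.00244719
P(Urn 2 | 6) ≈ 0.2813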